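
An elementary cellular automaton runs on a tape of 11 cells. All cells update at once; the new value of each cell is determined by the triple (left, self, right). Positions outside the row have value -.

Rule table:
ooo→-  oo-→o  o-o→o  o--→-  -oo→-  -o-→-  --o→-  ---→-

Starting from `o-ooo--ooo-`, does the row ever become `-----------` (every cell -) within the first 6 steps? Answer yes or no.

yes

-o--o----o-
-----------
all cells are - at step 2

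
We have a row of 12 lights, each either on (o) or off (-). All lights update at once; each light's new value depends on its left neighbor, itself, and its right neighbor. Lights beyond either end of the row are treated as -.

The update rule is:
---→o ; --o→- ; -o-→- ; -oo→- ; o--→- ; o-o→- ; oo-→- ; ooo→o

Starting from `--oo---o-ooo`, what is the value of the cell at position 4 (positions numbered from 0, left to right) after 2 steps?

-

o----o----o-
--oo---oo---
position 4 holds -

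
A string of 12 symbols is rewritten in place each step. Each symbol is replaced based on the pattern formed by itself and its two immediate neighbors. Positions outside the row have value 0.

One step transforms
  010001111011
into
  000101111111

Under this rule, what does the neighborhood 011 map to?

At position 5 the neighborhood is 011; the next row has 1 there.

1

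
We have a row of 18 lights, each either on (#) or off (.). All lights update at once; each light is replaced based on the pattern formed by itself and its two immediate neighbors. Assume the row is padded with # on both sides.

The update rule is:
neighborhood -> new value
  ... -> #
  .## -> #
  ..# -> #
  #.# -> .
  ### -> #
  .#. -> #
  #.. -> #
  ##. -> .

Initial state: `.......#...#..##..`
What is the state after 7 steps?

step 1: ###############.##
step 2: ##############..##
step 3: #############.####
step 4: ############..####
step 5: ###########.######
step 6: ##########..######
step 7: #########.########

#########.########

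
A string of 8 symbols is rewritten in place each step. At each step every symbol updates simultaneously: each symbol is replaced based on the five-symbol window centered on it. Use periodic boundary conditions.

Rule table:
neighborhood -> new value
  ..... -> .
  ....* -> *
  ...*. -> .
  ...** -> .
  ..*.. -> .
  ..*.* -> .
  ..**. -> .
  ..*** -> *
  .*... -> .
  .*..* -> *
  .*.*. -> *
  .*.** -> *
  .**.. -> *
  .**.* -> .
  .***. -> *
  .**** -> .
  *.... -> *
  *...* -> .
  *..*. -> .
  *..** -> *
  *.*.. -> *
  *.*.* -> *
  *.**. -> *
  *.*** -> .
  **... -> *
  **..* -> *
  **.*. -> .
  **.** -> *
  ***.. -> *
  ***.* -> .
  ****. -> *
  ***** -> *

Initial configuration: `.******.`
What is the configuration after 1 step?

**.*****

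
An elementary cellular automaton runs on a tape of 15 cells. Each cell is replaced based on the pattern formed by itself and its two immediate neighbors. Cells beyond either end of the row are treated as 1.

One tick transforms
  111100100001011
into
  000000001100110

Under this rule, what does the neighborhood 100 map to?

0

At position 4 the neighborhood is 100; the next row has 0 there.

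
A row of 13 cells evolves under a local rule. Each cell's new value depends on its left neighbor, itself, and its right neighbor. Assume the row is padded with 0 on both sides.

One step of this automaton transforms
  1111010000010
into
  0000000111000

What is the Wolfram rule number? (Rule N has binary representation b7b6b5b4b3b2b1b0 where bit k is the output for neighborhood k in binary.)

1

position 1: 111 → 0  (bit 7 = 0)
position 3: 110 → 0  (bit 6 = 0)
position 4: 101 → 0  (bit 5 = 0)
position 6: 100 → 0  (bit 4 = 0)
position 0: 011 → 0  (bit 3 = 0)
position 5: 010 → 0  (bit 2 = 0)
position 10: 001 → 0  (bit 1 = 0)
position 7: 000 → 1  (bit 0 = 1)
bits b7..b0 = 00000001 = 1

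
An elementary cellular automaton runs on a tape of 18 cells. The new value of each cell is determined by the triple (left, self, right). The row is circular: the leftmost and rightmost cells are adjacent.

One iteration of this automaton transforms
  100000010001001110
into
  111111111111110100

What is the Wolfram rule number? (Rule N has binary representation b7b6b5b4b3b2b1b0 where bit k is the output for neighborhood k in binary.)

151

position 15: 111 → 1  (bit 7 = 1)
position 16: 110 → 0  (bit 6 = 0)
position 17: 101 → 0  (bit 5 = 0)
position 1: 100 → 1  (bit 4 = 1)
position 14: 011 → 0  (bit 3 = 0)
position 0: 010 → 1  (bit 2 = 1)
position 6: 001 → 1  (bit 1 = 1)
position 2: 000 → 1  (bit 0 = 1)
bits b7..b0 = 10010111 = 151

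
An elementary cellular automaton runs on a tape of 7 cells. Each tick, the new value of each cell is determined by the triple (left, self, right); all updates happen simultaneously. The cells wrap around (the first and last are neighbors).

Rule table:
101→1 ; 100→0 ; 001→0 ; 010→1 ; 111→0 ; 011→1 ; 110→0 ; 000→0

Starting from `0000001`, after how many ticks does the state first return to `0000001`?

1

tick 1: 0000001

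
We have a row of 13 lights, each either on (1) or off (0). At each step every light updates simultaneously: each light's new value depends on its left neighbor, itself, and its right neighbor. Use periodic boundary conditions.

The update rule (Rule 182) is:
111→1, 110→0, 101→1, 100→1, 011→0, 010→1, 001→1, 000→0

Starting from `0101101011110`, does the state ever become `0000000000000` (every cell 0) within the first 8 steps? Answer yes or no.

no

step 1: 1110011101101
step 2: 1101101010010
step 3: 0010011111111
step 4: 1111101111110
step 5: 0111010111101
step 6: 1010111011011
step 7: 0111010100101
step 8: 1010111111111
step 8 is 1010111111111, still not uniform 0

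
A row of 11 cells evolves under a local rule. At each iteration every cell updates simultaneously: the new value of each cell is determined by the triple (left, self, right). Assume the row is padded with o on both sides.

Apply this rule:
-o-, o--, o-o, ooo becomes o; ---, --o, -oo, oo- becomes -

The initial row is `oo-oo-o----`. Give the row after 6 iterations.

iteration 1: o-o--ooo---
iteration 2: -ooo--o-o--
iteration 3: o-o-o-oooo-
iteration 4: -ooooo-oo-o
iteration 5: o-ooo-o--o-
iteration 6: -o-o-ooo-oo

-o-o-ooo-oo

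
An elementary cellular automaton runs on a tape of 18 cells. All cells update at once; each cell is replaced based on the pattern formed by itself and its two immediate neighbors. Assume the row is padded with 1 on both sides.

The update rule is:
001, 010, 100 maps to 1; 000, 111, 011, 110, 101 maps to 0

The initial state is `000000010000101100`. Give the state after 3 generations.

generation 1: 100000111001100011
generation 2: 010001000110010100
generation 3: 011011101001110111

011011101001110111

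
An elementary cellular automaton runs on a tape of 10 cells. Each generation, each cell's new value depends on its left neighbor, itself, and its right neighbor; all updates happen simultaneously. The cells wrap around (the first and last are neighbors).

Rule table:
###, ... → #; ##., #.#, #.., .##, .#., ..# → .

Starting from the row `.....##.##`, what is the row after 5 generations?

.###......

generation 1: .###......
generation 2: ..#..#####
generation 3: ......###.
generation 4: #####..#..
generation 5: .###......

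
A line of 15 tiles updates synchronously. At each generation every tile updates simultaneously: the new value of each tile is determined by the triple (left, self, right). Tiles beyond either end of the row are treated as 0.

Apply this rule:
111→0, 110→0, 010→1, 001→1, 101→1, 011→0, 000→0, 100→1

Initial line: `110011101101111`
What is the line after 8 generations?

001100010010000
010010111111000
111111000000100
000000100001110
000001110010001
000010001111011
000111010000100
001000111001110

001000111001110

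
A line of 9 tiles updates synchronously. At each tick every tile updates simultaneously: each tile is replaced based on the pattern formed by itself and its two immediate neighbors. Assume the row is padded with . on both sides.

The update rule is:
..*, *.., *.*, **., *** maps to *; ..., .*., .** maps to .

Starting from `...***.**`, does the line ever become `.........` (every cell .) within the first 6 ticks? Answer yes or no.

tick 1: ..*.***.*
tick 2: .*.*.***.
tick 3: *.*.*.***
tick 4: .*.*.*.**
tick 5: *.*.*.*.*
tick 6: .*.*.*.*.
tick 6 is .*.*.*.*., still not uniform .

no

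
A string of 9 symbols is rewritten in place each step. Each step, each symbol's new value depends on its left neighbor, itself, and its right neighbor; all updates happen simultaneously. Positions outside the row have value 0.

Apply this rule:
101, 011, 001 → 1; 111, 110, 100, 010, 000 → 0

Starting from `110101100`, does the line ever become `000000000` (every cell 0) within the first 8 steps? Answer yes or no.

yes

101011000
010110000
101100000
011000000
110000000
100000000
000000000
all cells are 0 at step 7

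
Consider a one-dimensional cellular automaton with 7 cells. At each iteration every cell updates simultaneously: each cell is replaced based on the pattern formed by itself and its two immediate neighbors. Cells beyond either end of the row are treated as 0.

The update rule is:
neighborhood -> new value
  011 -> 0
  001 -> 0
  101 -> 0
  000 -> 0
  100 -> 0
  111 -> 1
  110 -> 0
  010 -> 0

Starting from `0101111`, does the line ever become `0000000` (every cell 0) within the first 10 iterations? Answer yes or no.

yes

iteration 1: 0000110
iteration 2: 0000000
all cells are 0 at iteration 2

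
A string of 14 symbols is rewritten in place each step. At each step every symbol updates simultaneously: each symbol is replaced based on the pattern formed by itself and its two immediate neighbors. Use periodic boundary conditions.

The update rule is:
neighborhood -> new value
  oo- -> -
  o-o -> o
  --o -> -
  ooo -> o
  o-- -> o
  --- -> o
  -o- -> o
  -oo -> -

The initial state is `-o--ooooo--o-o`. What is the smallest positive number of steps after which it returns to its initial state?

ooo--ooo-o-ooo
oo-o--o-ooo-oo
o-ooo-oo-o-o-o
-o-o-o--ooooo-
-oooooo--ooo-o
o-oooo-o--o-oo
-o-oo-ooo-oo-o
ooo--o-o-o--oo
oo-o-oooooo--o
o-ooo-oooo-o--
oo-o-o-oo-ooo-
--ooooo--o-o-o
o--ooo-o-ooooo
-o--o-ooo-oooo
ooo-oo-o-o-oo-
-o-o--ooooo--o
ooooo--ooo-o-o
oooo-o--o-ooo-
-oo-ooo-oo-o-o
o--o-o-o--oooo
-o-oooooo--ooo
ooo-oooo-o--o-
-o-o-oo-ooo-oo
ooooo--o-o-o--
-ooo-o-oooooo-
--o-ooo-oooo-o
o-oo-o-o-oo-oo
-o--ooooo--o-o

28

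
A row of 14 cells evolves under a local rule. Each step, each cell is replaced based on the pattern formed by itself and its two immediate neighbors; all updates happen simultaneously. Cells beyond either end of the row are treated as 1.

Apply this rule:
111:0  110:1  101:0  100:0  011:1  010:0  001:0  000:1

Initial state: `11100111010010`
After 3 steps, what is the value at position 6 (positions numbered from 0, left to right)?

1

00100101000000
00000000011110
01111111010010
position 6 holds 1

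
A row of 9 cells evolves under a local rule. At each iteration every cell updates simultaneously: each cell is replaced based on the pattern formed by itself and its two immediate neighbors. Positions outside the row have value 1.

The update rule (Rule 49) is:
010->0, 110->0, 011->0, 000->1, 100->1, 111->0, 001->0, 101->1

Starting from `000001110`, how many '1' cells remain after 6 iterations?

111100001
000011100
111000010
000111001
110000100
001110010
count of 1: 4

4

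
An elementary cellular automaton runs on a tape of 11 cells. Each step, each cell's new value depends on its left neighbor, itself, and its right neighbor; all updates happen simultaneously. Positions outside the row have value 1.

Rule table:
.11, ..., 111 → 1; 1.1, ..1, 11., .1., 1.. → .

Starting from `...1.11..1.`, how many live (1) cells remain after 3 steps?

.1...1.....
...1...111.
.1...1.11..
count of 1: 4

4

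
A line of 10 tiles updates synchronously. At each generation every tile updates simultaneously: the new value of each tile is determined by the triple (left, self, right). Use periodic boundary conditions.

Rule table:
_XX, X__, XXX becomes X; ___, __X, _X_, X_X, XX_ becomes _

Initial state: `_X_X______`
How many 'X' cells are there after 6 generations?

____X_____
_____X____
______X___
_______X__
________X_
_________X
count of X: 1

1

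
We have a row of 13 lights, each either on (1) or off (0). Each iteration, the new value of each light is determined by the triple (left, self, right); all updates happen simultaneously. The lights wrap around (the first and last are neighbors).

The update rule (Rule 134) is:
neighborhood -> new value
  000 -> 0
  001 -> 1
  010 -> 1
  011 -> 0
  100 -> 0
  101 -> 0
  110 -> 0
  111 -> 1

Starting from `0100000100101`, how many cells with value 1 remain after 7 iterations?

6

0100001101101
0100010000001
0100110000011
0101000000100
1101000001100
0001000010001
0011000110011
count of 1: 6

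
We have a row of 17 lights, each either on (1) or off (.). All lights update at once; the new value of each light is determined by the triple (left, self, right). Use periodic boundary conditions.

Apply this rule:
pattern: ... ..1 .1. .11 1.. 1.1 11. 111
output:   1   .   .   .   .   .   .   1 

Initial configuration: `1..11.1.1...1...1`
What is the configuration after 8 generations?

generation 1: ..........1...1..
generation 2: 111111111...1...1
generation 3: 11111111..1...1..
generation 4: .111111.....1....
generation 5: ..1111..111...111
generation 6: ...11....1..1..1.
generation 7: 11....11.........
generation 8: ...11....1111111.

...11....1111111.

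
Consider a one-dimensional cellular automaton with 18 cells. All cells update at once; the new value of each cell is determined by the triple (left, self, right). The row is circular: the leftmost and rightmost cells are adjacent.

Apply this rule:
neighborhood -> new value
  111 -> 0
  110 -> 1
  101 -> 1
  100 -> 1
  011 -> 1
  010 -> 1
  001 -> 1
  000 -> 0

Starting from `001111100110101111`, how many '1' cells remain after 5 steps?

8

111000111111111001
001101100000001111
111111110000011001
000000011000111111
100000111101100001
count of 1: 8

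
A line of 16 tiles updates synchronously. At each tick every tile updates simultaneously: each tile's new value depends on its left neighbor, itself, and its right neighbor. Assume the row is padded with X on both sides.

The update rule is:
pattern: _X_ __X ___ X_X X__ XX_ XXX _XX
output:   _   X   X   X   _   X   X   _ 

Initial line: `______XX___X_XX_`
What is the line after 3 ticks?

tick 1: _XXXXX_X_XX_X_XX
tick 2: X_XXXXX_X_XX_X_X
tick 3: XX_XXXXX_X_XX_X_

XX_XXXXX_X_XX_X_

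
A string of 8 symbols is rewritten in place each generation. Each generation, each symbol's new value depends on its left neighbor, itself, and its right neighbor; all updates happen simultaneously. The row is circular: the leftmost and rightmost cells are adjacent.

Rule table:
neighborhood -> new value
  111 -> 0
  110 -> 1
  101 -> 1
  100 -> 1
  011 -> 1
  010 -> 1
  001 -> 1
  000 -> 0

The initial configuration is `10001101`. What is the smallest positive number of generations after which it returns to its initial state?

6

generation 1: 11011111
generation 2: 01110000
generation 3: 11011000
generation 4: 11111101
generation 5: 00000111
generation 6: 10001101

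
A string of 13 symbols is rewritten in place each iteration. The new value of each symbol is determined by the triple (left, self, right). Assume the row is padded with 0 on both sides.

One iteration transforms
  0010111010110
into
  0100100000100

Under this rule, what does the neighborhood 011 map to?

1

At position 4 the neighborhood is 011; the next row has 1 there.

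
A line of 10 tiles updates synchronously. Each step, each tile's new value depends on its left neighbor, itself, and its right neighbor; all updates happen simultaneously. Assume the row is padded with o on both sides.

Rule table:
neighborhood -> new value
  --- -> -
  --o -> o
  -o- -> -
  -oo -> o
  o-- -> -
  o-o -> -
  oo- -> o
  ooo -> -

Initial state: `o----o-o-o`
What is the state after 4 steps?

o---o----o
o--o----oo
o-o----oo-
o-----ooo-

o-----ooo-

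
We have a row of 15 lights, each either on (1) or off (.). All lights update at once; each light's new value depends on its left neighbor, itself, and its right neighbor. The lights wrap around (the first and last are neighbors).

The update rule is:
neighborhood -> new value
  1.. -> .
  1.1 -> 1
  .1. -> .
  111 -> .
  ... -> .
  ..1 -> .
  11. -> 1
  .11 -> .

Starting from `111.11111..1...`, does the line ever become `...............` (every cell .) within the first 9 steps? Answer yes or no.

step 1: ..11....1......
step 2: ...1...........
step 3: ...............
all cells are . at step 3

yes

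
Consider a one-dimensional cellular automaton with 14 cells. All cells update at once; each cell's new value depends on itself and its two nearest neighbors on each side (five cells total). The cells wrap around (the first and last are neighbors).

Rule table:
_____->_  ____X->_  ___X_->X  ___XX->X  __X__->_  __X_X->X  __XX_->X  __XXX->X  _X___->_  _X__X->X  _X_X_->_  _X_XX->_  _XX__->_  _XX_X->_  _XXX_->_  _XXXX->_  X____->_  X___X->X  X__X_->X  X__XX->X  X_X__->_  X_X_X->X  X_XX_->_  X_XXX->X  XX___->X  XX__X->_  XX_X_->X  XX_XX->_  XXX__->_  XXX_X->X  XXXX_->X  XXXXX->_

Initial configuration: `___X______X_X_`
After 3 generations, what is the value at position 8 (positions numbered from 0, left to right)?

generation 1: __X______XX___
generation 2: _X______XX_X__
generation 3: X______XX_X__X
position 8 holds X

X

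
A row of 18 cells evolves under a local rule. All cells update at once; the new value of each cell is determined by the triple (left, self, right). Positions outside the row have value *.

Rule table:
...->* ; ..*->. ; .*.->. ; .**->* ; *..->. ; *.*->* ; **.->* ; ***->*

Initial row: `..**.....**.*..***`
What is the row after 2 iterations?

..**********.*.***

iteration 1: ..**.***.***...***
iteration 2: ..**********.*.***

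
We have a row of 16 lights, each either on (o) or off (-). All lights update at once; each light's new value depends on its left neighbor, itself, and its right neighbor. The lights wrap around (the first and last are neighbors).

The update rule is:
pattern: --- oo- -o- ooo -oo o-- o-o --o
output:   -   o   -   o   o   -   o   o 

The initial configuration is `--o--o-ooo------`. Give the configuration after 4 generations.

-o--o-oooo------
o--o-ooooo------
--o-oooooo-----o
-o-ooooooo----o-

-o-ooooooo----o-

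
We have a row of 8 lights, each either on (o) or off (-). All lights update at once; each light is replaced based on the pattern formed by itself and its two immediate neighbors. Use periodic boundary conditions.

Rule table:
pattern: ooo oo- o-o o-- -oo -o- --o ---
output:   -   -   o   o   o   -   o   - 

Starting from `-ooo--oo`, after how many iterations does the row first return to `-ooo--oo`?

16

oo--ooo-
o-ooo--o
-oo--ooo
oo-ooo--
o-oo--oo
-oo-ooo-
oo-oo--o
--oo-ooo
ooo-oo--
o--oo-oo
-ooo-oo-
oo--oo-o
--ooo-oo
ooo--oo-
o--ooo-o
-ooo--oo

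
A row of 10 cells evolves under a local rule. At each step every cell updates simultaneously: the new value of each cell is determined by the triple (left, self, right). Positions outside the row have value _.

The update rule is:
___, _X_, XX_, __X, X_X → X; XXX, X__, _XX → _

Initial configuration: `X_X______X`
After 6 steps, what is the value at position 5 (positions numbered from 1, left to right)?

X

XXX_XXXXXX
__XX_____X
XX_X_XXXXX
_XXXX____X
X___X_XXXX
X_XXXX___X
position 5 holds X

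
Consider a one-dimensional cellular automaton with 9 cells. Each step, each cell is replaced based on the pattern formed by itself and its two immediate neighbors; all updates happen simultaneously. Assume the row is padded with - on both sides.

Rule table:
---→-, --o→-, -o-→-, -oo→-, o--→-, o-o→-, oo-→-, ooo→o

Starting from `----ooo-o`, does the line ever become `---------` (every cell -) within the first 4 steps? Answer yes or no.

step 1: -----o---
step 2: ---------
all cells are - at step 2

yes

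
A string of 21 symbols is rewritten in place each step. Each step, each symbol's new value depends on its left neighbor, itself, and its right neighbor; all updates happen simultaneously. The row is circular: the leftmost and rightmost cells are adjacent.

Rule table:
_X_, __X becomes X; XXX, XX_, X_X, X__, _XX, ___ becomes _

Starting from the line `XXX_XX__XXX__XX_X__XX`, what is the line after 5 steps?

___X____X___X___X____

step 1: _______X____X___X_X__
step 2: ______XX___XX__XX_X__
step 3: _____X____X___X___X__
step 4: ____XX___XX__XX__XX__
step 5: ___X____X___X___X____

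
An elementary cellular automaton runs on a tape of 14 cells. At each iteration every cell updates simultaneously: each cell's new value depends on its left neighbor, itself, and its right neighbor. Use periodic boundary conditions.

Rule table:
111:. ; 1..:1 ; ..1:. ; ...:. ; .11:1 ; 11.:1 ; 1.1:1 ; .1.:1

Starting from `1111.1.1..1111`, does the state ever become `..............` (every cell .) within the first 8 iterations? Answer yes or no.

...111111.1...
...1....1111..
...11...1..11.
...111..11.111
1..1.11.1111.1
11.111111..111
.111....11.1..
.1.11...11111.
iteration 8 is .1.11...11111., still not uniform .

no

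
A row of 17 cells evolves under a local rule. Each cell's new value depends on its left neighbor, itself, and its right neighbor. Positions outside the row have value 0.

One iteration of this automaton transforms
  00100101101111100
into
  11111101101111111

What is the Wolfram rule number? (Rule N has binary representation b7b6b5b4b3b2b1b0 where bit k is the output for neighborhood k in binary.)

position 11: 111 → 1  (bit 7 = 1)
position 8: 110 → 1  (bit 6 = 1)
position 6: 101 → 0  (bit 5 = 0)
position 3: 100 → 1  (bit 4 = 1)
position 7: 011 → 1  (bit 3 = 1)
position 2: 010 → 1  (bit 2 = 1)
position 1: 001 → 1  (bit 1 = 1)
position 0: 000 → 1  (bit 0 = 1)
bits b7..b0 = 11011111 = 223

223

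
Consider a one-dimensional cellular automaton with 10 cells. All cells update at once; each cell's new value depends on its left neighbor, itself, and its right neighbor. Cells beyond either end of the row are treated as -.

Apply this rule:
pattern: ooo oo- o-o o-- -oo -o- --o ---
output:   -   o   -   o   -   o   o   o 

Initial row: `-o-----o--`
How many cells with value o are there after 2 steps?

1

oooooooooo
---------o
count of o: 1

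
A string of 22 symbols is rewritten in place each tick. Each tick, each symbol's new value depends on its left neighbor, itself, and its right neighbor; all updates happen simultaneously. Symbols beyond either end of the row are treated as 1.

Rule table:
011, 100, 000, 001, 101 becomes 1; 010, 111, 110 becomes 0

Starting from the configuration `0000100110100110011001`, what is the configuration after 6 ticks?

0000001101101100110011

tick 1: 1111011101011101110111
tick 2: 0000110010110011001100
tick 3: 1111101101101110111011
tick 4: 0000011011011001100110
tick 5: 1111110110110111011101
tick 6: 0000001101101100110011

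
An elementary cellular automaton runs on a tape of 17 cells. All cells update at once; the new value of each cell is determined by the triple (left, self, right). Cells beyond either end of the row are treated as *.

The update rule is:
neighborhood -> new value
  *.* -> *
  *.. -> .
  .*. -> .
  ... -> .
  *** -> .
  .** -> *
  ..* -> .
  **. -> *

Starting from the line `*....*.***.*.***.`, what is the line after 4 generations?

*.....**.**.**.**
*.....**********.
*.....*........**
*..............*.

*..............*.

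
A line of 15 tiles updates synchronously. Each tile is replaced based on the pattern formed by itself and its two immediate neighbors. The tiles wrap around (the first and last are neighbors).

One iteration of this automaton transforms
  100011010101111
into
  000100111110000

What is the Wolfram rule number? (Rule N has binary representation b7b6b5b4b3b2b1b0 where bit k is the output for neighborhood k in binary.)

38

position 12: 111 → 0  (bit 7 = 0)
position 0: 110 → 0  (bit 6 = 0)
position 6: 101 → 1  (bit 5 = 1)
position 1: 100 → 0  (bit 4 = 0)
position 4: 011 → 0  (bit 3 = 0)
position 7: 010 → 1  (bit 2 = 1)
position 3: 001 → 1  (bit 1 = 1)
position 2: 000 → 0  (bit 0 = 0)
bits b7..b0 = 00100110 = 38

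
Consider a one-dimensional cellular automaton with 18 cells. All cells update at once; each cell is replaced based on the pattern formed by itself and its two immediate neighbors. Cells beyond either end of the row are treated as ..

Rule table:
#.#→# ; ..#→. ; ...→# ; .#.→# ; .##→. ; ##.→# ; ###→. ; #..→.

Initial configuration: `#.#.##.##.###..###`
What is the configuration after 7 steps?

####.##.##..#....#
...##.##.#..#.##.#
##..##.###..##.###
.#...##..#...##..#
.#.#..#..#.#..#..#
.###..#..###..#..#
...#..#....#..#..#

...#..#....#..#..#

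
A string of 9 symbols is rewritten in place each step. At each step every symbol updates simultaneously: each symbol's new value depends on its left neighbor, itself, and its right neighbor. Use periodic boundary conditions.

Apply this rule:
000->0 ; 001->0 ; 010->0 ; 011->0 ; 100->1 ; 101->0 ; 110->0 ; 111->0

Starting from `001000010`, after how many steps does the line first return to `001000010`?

000100001
100010000
010001000
001000100
000100010
000010001
100001000
010000100
001000010

9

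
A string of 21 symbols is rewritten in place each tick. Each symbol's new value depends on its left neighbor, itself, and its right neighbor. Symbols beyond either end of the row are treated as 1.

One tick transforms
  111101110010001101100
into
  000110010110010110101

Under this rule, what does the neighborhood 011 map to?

0

At position 5 the neighborhood is 011; the next row has 0 there.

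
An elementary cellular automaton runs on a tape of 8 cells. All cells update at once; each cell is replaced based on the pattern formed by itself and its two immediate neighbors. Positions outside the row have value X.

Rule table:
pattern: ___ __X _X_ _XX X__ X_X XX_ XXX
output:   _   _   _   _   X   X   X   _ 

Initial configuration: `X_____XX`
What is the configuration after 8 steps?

_XX_XX__

step 1: XX______
step 2: _XX_____
step 3: X_XX____
step 4: XX_XX___
step 5: _XX_XX__
step 6: X_XX_XX_
step 7: XX_XX_XX
step 8: _XX_XX__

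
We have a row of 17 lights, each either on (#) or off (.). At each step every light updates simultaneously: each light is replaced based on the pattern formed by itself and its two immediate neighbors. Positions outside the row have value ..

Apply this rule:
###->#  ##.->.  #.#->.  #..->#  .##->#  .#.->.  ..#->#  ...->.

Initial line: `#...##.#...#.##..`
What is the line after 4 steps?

##.#...#..#.....#

.#.##...#.#..#.#.
#..#.#.#...##...#
.##.....#.##.#.#.
##.#...#..#.....#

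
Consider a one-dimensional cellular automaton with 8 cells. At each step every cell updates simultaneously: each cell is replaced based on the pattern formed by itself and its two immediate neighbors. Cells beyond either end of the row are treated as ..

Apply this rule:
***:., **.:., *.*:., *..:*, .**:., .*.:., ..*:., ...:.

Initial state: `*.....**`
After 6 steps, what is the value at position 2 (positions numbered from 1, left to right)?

.*......
..*.....
...*....
....*...
.....*..
......*.
position 2 holds .

.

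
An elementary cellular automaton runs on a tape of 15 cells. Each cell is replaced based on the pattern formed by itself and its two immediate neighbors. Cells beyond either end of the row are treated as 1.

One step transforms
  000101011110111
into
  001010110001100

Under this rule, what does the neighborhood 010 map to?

0

At position 3 the neighborhood is 010; the next row has 0 there.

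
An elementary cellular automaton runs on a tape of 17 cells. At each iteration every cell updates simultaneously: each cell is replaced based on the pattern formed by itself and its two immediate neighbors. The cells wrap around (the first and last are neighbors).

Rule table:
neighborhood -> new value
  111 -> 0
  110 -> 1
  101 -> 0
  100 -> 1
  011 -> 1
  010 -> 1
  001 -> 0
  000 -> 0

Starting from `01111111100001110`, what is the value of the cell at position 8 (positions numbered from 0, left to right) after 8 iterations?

iteration 1: 01000000110001011
iteration 2: 01100000111001011
iteration 3: 01110000101101011
iteration 4: 01011000101101011
iteration 5: 01011100101101011
iteration 6: 01010110101101011
iteration 7: 01010110101101011  (fixed point — unchanged through iteration 8)
position 8 holds 1

1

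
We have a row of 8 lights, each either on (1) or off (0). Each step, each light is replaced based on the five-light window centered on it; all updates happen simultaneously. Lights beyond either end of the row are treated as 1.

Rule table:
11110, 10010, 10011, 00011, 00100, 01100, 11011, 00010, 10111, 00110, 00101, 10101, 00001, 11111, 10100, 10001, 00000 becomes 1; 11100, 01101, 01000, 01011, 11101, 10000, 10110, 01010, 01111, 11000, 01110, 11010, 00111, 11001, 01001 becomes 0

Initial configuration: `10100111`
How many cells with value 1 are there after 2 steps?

00101001
01101010
count of 1: 4

4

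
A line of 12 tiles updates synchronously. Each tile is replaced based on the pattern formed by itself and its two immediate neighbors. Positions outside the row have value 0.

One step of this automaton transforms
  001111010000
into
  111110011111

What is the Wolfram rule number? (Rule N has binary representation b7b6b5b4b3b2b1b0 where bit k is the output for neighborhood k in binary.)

159

position 3: 111 → 1  (bit 7 = 1)
position 5: 110 → 0  (bit 6 = 0)
position 6: 101 → 0  (bit 5 = 0)
position 8: 100 → 1  (bit 4 = 1)
position 2: 011 → 1  (bit 3 = 1)
position 7: 010 → 1  (bit 2 = 1)
position 1: 001 → 1  (bit 1 = 1)
position 0: 000 → 1  (bit 0 = 1)
bits b7..b0 = 10011111 = 159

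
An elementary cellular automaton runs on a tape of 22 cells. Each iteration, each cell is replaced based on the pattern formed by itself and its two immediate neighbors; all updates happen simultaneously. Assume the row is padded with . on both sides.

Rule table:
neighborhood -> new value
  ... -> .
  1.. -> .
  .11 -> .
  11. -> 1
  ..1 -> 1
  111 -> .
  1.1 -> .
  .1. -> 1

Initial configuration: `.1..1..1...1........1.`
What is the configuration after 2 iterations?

.1..1..1.1.1......1.1.

iteration 1: 11.11.11..11.......11.
iteration 2: .1..1..1.1.1......1.1.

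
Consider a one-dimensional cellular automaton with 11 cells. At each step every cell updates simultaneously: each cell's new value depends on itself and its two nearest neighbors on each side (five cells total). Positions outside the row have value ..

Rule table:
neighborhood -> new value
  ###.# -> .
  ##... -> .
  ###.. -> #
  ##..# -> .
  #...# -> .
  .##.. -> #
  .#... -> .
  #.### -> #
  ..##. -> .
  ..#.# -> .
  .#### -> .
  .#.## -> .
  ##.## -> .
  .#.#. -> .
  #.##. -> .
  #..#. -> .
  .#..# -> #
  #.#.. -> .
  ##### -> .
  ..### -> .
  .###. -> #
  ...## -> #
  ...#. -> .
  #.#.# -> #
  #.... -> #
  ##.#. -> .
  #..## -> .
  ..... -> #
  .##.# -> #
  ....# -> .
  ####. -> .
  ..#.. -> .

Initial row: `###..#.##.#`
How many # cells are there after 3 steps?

3

.##.....#..
#.#.##....#
..#..#.#...
count of #: 3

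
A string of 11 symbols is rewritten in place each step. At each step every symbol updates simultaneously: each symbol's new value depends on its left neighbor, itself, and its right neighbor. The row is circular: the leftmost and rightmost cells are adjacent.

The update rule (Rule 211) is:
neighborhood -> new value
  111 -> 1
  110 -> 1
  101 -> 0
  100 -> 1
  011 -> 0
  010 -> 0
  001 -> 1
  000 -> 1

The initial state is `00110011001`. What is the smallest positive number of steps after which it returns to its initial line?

22

step 1: 11011101110
step 2: 01001100110
step 3: 10110111011
step 4: 10010011001
step 5: 11101101110
step 6: 01100100110
step 7: 10111011011
step 8: 10011001001
step 9: 11101110110
step 10: 01100110010
step 11: 10111011101
step 12: 10011001100
step 13: 01101110111
step 14: 00100110011
step 15: 11011011101
step 16: 11001001100
step 17: 01110110111
step 18: 00110010011
step 19: 11011101101
step 20: 11001100100
step 21: 01110111011
step 22: 00110011001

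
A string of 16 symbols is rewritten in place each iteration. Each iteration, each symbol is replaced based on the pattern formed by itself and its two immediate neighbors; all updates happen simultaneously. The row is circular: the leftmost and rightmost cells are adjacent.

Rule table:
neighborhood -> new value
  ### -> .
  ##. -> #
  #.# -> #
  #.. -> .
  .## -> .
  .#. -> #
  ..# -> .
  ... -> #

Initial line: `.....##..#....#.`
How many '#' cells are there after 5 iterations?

8

####..#..#.##.#.
...#..#..##.####
.#.#..#...##...#
####..#.#..#.#.#
...#..###..####.
count of #: 8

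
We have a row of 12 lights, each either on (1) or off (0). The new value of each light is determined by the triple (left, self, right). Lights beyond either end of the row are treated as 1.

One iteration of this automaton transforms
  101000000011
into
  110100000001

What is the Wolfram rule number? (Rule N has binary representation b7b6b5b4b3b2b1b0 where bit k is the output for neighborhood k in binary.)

position 11: 111 → 1  (bit 7 = 1)
position 0: 110 → 1  (bit 6 = 1)
position 1: 101 → 1  (bit 5 = 1)
position 3: 100 → 1  (bit 4 = 1)
position 10: 011 → 0  (bit 3 = 0)
position 2: 010 → 0  (bit 2 = 0)
position 9: 001 → 0  (bit 1 = 0)
position 4: 000 → 0  (bit 0 = 0)
bits b7..b0 = 11110000 = 240

240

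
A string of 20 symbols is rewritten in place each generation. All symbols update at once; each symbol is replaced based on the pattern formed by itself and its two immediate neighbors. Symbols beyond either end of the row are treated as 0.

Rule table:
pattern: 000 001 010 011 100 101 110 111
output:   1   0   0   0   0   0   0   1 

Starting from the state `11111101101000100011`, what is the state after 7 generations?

11111001000000001000

01111000000010001000
00110011111000100011
10000001110010001000
00111100100000100011
10011000001110001000
00000011100100100011
11111001000000001000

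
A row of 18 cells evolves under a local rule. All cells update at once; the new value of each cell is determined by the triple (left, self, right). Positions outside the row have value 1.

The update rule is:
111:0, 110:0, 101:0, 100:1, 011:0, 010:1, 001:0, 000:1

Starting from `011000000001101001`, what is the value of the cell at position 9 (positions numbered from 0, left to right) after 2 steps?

000111111100001100
110000000011100010
position 9 holds 0

0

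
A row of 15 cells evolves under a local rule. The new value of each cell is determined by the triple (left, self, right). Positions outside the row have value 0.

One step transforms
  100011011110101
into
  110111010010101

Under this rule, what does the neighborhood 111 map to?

0

At position 8 the neighborhood is 111; the next row has 0 there.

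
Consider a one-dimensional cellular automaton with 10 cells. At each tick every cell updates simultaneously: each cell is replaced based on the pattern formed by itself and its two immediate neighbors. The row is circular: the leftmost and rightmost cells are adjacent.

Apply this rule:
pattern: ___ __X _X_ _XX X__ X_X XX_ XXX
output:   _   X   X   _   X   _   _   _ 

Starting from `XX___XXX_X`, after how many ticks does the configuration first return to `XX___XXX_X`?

4

__X_X_____
_XX_XX____
X_____X___
XX___XXX_X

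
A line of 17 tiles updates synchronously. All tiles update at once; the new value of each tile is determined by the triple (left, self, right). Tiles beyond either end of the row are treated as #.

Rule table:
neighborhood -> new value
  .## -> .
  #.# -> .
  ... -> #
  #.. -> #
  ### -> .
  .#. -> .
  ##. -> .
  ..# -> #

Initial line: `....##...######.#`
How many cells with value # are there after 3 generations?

####..###........
....##...########
####..###........
count of #: 7

7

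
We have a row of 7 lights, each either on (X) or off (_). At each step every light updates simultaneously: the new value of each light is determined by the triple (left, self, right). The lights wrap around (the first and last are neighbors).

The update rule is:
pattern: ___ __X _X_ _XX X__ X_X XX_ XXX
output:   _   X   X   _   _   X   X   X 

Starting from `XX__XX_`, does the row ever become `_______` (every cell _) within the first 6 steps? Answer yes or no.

_X_X_XX
XXXXX_X
XXXXXX_
_XXXXXX
X_XXXXX
XX_XXXX
step 6 is XX_XXXX, still not uniform _

no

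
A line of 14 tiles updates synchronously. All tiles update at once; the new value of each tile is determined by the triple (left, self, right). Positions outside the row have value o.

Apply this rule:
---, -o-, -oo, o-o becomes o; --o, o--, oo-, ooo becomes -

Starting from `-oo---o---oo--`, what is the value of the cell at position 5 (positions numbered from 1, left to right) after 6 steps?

oo--o-o-o-o---
----ooooooo-o-
-oo-o------ooo
oo-oo-oooo-o--
--oo-oo---oo--
--o-oo--o-o---
position 5 holds o

o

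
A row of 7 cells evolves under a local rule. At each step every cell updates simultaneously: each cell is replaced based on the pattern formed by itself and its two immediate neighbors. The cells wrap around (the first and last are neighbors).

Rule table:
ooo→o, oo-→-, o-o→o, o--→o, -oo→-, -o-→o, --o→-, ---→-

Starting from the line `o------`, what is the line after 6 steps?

------o

oo-----
--o----
--oo---
----o--
----oo-
------o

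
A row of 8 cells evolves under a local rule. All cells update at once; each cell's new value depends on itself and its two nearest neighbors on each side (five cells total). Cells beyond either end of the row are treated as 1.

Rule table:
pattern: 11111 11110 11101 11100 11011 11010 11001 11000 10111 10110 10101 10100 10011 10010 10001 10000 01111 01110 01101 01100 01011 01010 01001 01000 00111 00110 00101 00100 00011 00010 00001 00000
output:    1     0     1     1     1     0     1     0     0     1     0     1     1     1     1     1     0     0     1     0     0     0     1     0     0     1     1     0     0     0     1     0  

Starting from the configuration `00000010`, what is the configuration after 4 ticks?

10101000

01001010
01111000
10001010
10101000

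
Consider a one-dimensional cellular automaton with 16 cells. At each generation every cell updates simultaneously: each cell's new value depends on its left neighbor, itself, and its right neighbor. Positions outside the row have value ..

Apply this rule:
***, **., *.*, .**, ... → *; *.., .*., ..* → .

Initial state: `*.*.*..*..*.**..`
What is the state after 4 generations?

..**.**********.

.*.*.......***.*
..*..*****.****.
*....**********.
..**.**********.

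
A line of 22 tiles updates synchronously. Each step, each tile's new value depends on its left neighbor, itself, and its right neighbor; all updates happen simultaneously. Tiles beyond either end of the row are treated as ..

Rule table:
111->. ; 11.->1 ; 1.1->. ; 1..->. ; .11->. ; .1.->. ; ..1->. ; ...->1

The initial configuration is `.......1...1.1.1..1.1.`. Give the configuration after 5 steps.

11.....1.1.........1.1

111111...1............
.....1.1...11111111111
1111.....1...........1
...1.111...111111111..
11.....1.1.........1.1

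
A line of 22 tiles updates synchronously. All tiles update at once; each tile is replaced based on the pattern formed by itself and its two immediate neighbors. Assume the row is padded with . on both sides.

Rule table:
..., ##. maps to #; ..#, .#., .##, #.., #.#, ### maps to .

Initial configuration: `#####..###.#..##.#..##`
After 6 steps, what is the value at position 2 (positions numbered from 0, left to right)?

.

....#....#.....#.....#
###...##...###...###..
..#.#..#.#...#.#...#.#
#..........#.....#....
..########...###...###
#........#.#...#.#...#
position 2 holds .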